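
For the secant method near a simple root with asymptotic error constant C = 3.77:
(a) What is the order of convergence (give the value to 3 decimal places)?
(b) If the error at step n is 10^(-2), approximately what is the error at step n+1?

(a) Secant method has superlinear convergence with order φ = (1+√5)/2 ≈ 1.618.
    This means |e_{n+1}| ≈ C|e_n|^1.618.

(b) With |e_n| = 10^(-2) and C = 3.77:
    |e_{n+1}| ≈ 3.77 × (10^(-2))^1.618 = 3.77 × 10^(-3.24)

(a) ≈ 1.618 (golden ratio); (b) |e_{n+1}| ≈ 2.189e-03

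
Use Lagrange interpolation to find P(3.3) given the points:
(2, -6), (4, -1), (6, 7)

Lagrange interpolation formula:
P(x) = Σ yᵢ × Lᵢ(x)
where Lᵢ(x) = Π_{j≠i} (x - xⱼ)/(xᵢ - xⱼ)

L_0(3.3) = (3.3 - 4)/(2 - 4) × (3.3 - 6)/(2 - 6) = 0.236250
L_1(3.3) = (3.3 - 2)/(4 - 2) × (3.3 - 6)/(4 - 6) = 0.877500
L_2(3.3) = (3.3 - 2)/(6 - 2) × (3.3 - 4)/(6 - 4) = -0.113750

P(3.3) = (-6)×L_0(3.3) + (-1)×L_1(3.3) + 7×L_2(3.3)
P(3.3) = -3.091250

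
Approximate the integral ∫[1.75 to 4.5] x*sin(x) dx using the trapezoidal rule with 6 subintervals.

f(x) = x*sin(x)
a = 1.75, b = 4.5, n = 6
h = (b - a)/n = 0.458333

Trapezoidal rule: (h/2)[f(x₀) + 2f(x₁) + 2f(x₂) + ... + f(xₙ)]

x_0 = 1.7500, f(x_0) = 1.721975, coefficient = 1
x_1 = 2.2083, f(x_1) = 1.774538, coefficient = 2
x_2 = 2.6667, f(x_2) = 1.219394, coefficient = 2
x_3 = 3.1250, f(x_3) = 0.051850, coefficient = 2
x_4 = 3.5833, f(x_4) = -1.531924, coefficient = 2
x_5 = 4.0417, f(x_5) = -3.166132, coefficient = 2
x_6 = 4.5000, f(x_6) = -4.398886, coefficient = 1

I ≈ (0.458333/2) × -5.981461 = -1.370751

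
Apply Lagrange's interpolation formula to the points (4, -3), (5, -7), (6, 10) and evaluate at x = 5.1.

Lagrange interpolation formula:
P(x) = Σ yᵢ × Lᵢ(x)
where Lᵢ(x) = Π_{j≠i} (x - xⱼ)/(xᵢ - xⱼ)

L_0(5.1) = (5.1 - 5)/(4 - 5) × (5.1 - 6)/(4 - 6) = -0.045000
L_1(5.1) = (5.1 - 4)/(5 - 4) × (5.1 - 6)/(5 - 6) = 0.990000
L_2(5.1) = (5.1 - 4)/(6 - 4) × (5.1 - 5)/(6 - 5) = 0.055000

P(5.1) = (-3)×L_0(5.1) + (-7)×L_1(5.1) + 10×L_2(5.1)
P(5.1) = -6.245000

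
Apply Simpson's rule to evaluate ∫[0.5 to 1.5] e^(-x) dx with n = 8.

f(x) = e^(-x)
a = 0.5, b = 1.5, n = 8
h = (b - a)/n = 0.125000

Simpson's rule: (h/3)[f(x₀) + 4f(x₁) + 2f(x₂) + ... + f(xₙ)]

x_0 = 0.5000, f(x_0) = 0.606531, coefficient = 1
x_1 = 0.6250, f(x_1) = 0.535261, coefficient = 4
x_2 = 0.7500, f(x_2) = 0.472367, coefficient = 2
x_3 = 0.8750, f(x_3) = 0.416862, coefficient = 4
x_4 = 1.0000, f(x_4) = 0.367879, coefficient = 2
x_5 = 1.1250, f(x_5) = 0.324652, coefficient = 4
x_6 = 1.2500, f(x_6) = 0.286505, coefficient = 2
x_7 = 1.3750, f(x_7) = 0.252840, coefficient = 4
x_8 = 1.5000, f(x_8) = 0.223130, coefficient = 1

I ≈ (0.125000/3) × 9.201624 = 0.383401
Exact value: 0.383400
Error: 0.000001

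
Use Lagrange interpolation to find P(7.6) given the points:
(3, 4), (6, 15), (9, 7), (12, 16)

Lagrange interpolation formula:
P(x) = Σ yᵢ × Lᵢ(x)
where Lᵢ(x) = Π_{j≠i} (x - xⱼ)/(xᵢ - xⱼ)

L_0(7.6) = (7.6 - 6)/(3 - 6) × (7.6 - 9)/(3 - 9) × (7.6 - 12)/(3 - 12) = -0.060840
L_1(7.6) = (7.6 - 3)/(6 - 3) × (7.6 - 9)/(6 - 9) × (7.6 - 12)/(6 - 12) = 0.524741
L_2(7.6) = (7.6 - 3)/(9 - 3) × (7.6 - 6)/(9 - 6) × (7.6 - 12)/(9 - 12) = 0.599704
L_3(7.6) = (7.6 - 3)/(12 - 3) × (7.6 - 6)/(12 - 6) × (7.6 - 9)/(12 - 9) = -0.063605

P(7.6) = 4×L_0(7.6) + 15×L_1(7.6) + 7×L_2(7.6) + 16×L_3(7.6)
P(7.6) = 10.808000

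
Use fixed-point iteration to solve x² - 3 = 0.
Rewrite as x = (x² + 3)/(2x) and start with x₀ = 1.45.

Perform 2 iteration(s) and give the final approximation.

Equation: x² - 3 = 0
Fixed-point form: x = (x² + 3)/(2x)
x₀ = 1.45

x_1 = g(1.450000) = 1.759483
x_2 = g(1.759483) = 1.732265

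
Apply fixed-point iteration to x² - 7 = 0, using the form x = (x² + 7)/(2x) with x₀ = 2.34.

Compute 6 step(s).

Equation: x² - 7 = 0
Fixed-point form: x = (x² + 7)/(2x)
x₀ = 2.34

x_1 = g(2.340000) = 2.665726
x_2 = g(2.665726) = 2.645826
x_3 = g(2.645826) = 2.645751
x_4 = g(2.645751) = 2.645751
x_5 = g(2.645751) = 2.645751
x_6 = g(2.645751) = 2.645751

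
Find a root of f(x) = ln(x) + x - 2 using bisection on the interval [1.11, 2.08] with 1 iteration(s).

f(x) = ln(x) + x - 2
Initial interval: [1.11, 2.08]

Iteration 1:
  c_1 = (1.110000 + 2.080000)/2 = 1.595000
  f(c_1) = f(1.595000) = 0.061874
  f(a) × f(c) < 0, new interval: [1.110000, 1.595000]

After 1 iteration(s), the approximation is c_1 = 1.595000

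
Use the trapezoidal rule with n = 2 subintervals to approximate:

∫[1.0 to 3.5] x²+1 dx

f(x) = x²+1
a = 1.0, b = 3.5, n = 2
h = (b - a)/n = 1.250000

Trapezoidal rule: (h/2)[f(x₀) + 2f(x₁) + 2f(x₂) + ... + f(xₙ)]

x_0 = 1.0000, f(x_0) = 2.000000, coefficient = 1
x_1 = 2.2500, f(x_1) = 6.062500, coefficient = 2
x_2 = 3.5000, f(x_2) = 13.250000, coefficient = 1

I ≈ (1.250000/2) × 27.375000 = 17.109375
Exact value: 16.458333
Error: 0.651042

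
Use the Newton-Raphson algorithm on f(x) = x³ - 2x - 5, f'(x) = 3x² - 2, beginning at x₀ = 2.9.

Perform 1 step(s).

f(x) = x³ - 2x - 5
f'(x) = 3x² - 2
x₀ = 2.9

Newton-Raphson formula: x_{n+1} = x_n - f(x_n)/f'(x_n)

Iteration 1:
  f(2.900000) = 13.589000
  f'(2.900000) = 23.230000
  x_1 = 2.900000 - 13.589000/23.230000 = 2.315024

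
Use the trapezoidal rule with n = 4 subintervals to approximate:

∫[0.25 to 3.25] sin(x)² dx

f(x) = sin(x)²
a = 0.25, b = 3.25, n = 4
h = (b - a)/n = 0.750000

Trapezoidal rule: (h/2)[f(x₀) + 2f(x₁) + 2f(x₂) + ... + f(xₙ)]

x_0 = 0.2500, f(x_0) = 0.061209, coefficient = 1
x_1 = 1.0000, f(x_1) = 0.708073, coefficient = 2
x_2 = 1.7500, f(x_2) = 0.968228, coefficient = 2
x_3 = 2.5000, f(x_3) = 0.358169, coefficient = 2
x_4 = 3.2500, f(x_4) = 0.011706, coefficient = 1

I ≈ (0.750000/2) × 4.141856 = 1.553196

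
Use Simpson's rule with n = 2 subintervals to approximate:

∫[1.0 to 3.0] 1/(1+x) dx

f(x) = 1/(1+x)
a = 1.0, b = 3.0, n = 2
h = (b - a)/n = 1.000000

Simpson's rule: (h/3)[f(x₀) + 4f(x₁) + 2f(x₂) + ... + f(xₙ)]

x_0 = 1.0000, f(x_0) = 0.500000, coefficient = 1
x_1 = 2.0000, f(x_1) = 0.333333, coefficient = 4
x_2 = 3.0000, f(x_2) = 0.250000, coefficient = 1

I ≈ (1.000000/3) × 2.083333 = 0.694444
Exact value: 0.693147
Error: 0.001297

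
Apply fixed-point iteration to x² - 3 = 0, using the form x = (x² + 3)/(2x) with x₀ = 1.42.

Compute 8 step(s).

Equation: x² - 3 = 0
Fixed-point form: x = (x² + 3)/(2x)
x₀ = 1.42

x_1 = g(1.420000) = 1.766338
x_2 = g(1.766338) = 1.732384
x_3 = g(1.732384) = 1.732051
x_4 = g(1.732051) = 1.732051
x_5 = g(1.732051) = 1.732051
x_6 = g(1.732051) = 1.732051
x_7 = g(1.732051) = 1.732051
x_8 = g(1.732051) = 1.732051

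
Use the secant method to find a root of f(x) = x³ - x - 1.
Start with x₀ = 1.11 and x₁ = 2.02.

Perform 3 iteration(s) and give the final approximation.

f(x) = x³ - x - 1
x₀ = 1.11, x₁ = 2.02

Secant formula: x_{n+1} = x_n - f(x_n)(x_n - x_{n-1})/(f(x_n) - f(x_{n-1}))

Iteration 1:
  f(1.110000) = -0.742369
  f(2.020000) = 5.222408
  x_2 = 2.020000 - 5.222408×(2.020000 - 1.110000)/(5.222408 - (-0.742369))
       = 1.223258
Iteration 2:
  f(2.020000) = 5.222408
  f(1.223258) = -0.392825
  x_3 = 1.223258 - (-0.392825)×(1.223258 - 2.020000)/(-0.392825 - 5.222408)
       = 1.278995
Iteration 3:
  f(1.223258) = -0.392825
  f(1.278995) = -0.186778
  x_4 = 1.278995 - (-0.186778)×(1.278995 - 1.223258)/(-0.186778 - (-0.392825))
       = 1.329520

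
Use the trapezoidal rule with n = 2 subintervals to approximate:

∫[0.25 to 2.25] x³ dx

f(x) = x³
a = 0.25, b = 2.25, n = 2
h = (b - a)/n = 1.000000

Trapezoidal rule: (h/2)[f(x₀) + 2f(x₁) + 2f(x₂) + ... + f(xₙ)]

x_0 = 0.2500, f(x_0) = 0.015625, coefficient = 1
x_1 = 1.2500, f(x_1) = 1.953125, coefficient = 2
x_2 = 2.2500, f(x_2) = 11.390625, coefficient = 1

I ≈ (1.000000/2) × 15.312500 = 7.656250
Exact value: 6.406250
Error: 1.250000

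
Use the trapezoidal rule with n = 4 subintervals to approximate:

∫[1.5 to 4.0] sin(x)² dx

f(x) = sin(x)²
a = 1.5, b = 4.0, n = 4
h = (b - a)/n = 0.625000

Trapezoidal rule: (h/2)[f(x₀) + 2f(x₁) + 2f(x₂) + ... + f(xₙ)]

x_0 = 1.5000, f(x_0) = 0.994996, coefficient = 1
x_1 = 2.1250, f(x_1) = 0.723044, coefficient = 2
x_2 = 2.7500, f(x_2) = 0.145665, coefficient = 2
x_3 = 3.3750, f(x_3) = 0.053497, coefficient = 2
x_4 = 4.0000, f(x_4) = 0.572750, coefficient = 1

I ≈ (0.625000/2) × 3.412158 = 1.066299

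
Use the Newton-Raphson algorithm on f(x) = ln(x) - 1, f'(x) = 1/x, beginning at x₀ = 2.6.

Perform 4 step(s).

f(x) = ln(x) - 1
f'(x) = 1/x
x₀ = 2.6

Newton-Raphson formula: x_{n+1} = x_n - f(x_n)/f'(x_n)

Iteration 1:
  f(2.600000) = -0.044489
  f'(2.600000) = 0.384615
  x_1 = 2.600000 - (-0.044489)/0.384615 = 2.715670
Iteration 2:
  f(2.715670) = -0.000961
  f'(2.715670) = 0.368233
  x_2 = 2.715670 - (-0.000961)/0.368233 = 2.718281
Iteration 3:
  f(2.718281) = 0.000000
  f'(2.718281) = 0.367880
  x_3 = 2.718281 - 0.000000/0.367880 = 2.718282
Iteration 4:
  f(2.718282) = 0.000000
  f'(2.718282) = 0.367879
  x_4 = 2.718282 - 0.000000/0.367879 = 2.718282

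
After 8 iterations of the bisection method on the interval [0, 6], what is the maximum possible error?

Bisection error bound: |error| ≤ (b-a)/2^n
|error| ≤ (6 - 0)/2^8 = 6/2^8
|error| ≤ 0.0234375000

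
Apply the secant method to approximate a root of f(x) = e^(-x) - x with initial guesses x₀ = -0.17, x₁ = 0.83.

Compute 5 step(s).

f(x) = e^(-x) - x
x₀ = -0.17, x₁ = 0.83

Secant formula: x_{n+1} = x_n - f(x_n)(x_n - x_{n-1})/(f(x_n) - f(x_{n-1}))

Iteration 1:
  f(-0.170000) = 1.355305
  f(0.830000) = -0.393951
  x_2 = 0.830000 - (-0.393951)×(0.830000 - (-0.170000))/(-0.393951 - 1.355305)
       = 0.604790
Iteration 2:
  f(0.830000) = -0.393951
  f(0.604790) = -0.058600
  x_3 = 0.604790 - (-0.058600)×(0.604790 - 0.830000)/(-0.058600 - (-0.393951))
       = 0.565436
Iteration 3:
  f(0.604790) = -0.058600
  f(0.565436) = 0.002677
  x_4 = 0.565436 - 0.002677×(0.565436 - 0.604790)/(0.002677 - (-0.058600))
       = 0.567155
Iteration 4:
  f(0.565436) = 0.002677
  f(0.567155) = -0.000018
  x_5 = 0.567155 - (-0.000018)×(0.567155 - 0.565436)/(-0.000018 - 0.002677)
       = 0.567143
Iteration 5:
  f(0.567155) = -0.000018
  f(0.567143) = 0.000000
  x_6 = 0.567143 - 0.000000×(0.567143 - 0.567155)/(0.000000 - (-0.000018))
       = 0.567143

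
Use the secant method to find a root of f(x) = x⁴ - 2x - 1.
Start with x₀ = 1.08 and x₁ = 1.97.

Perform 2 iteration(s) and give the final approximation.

f(x) = x⁴ - 2x - 1
x₀ = 1.08, x₁ = 1.97

Secant formula: x_{n+1} = x_n - f(x_n)(x_n - x_{n-1})/(f(x_n) - f(x_{n-1}))

Iteration 1:
  f(1.080000) = -1.799511
  f(1.970000) = 10.121385
  x_2 = 1.970000 - 10.121385×(1.970000 - 1.080000)/(10.121385 - (-1.799511))
       = 1.214349
Iteration 2:
  f(1.970000) = 10.121385
  f(1.214349) = -1.254123
  x_3 = 1.214349 - (-1.254123)×(1.214349 - 1.970000)/(-1.254123 - 10.121385)
       = 1.297658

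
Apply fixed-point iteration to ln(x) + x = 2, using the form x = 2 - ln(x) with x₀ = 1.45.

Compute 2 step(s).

Equation: ln(x) + x = 2
Fixed-point form: x = 2 - ln(x)
x₀ = 1.45

x_1 = g(1.450000) = 1.628436
x_2 = g(1.628436) = 1.512380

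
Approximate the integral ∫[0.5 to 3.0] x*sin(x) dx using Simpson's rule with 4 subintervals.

f(x) = x*sin(x)
a = 0.5, b = 3.0, n = 4
h = (b - a)/n = 0.625000

Simpson's rule: (h/3)[f(x₀) + 4f(x₁) + 2f(x₂) + ... + f(xₙ)]

x_0 = 0.5000, f(x_0) = 0.239713, coefficient = 1
x_1 = 1.1250, f(x_1) = 1.015051, coefficient = 4
x_2 = 1.7500, f(x_2) = 1.721975, coefficient = 2
x_3 = 2.3750, f(x_3) = 1.647502, coefficient = 4
x_4 = 3.0000, f(x_4) = 0.423360, coefficient = 1

I ≈ (0.625000/3) × 14.757236 = 3.074424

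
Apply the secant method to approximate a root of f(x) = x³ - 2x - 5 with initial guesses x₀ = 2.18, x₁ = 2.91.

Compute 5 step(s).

f(x) = x³ - 2x - 5
x₀ = 2.18, x₁ = 2.91

Secant formula: x_{n+1} = x_n - f(x_n)(x_n - x_{n-1})/(f(x_n) - f(x_{n-1}))

Iteration 1:
  f(2.180000) = 1.000232
  f(2.910000) = 13.822171
  x_2 = 2.910000 - 13.822171×(2.910000 - 2.180000)/(13.822171 - 1.000232)
       = 2.123053
Iteration 2:
  f(2.910000) = 13.822171
  f(2.123053) = 0.323247
  x_3 = 2.123053 - 0.323247×(2.123053 - 2.910000)/(0.323247 - 13.822171)
       = 2.104209
Iteration 3:
  f(2.123053) = 0.323247
  f(2.104209) = 0.108376
  x_4 = 2.104209 - 0.108376×(2.104209 - 2.123053)/(0.108376 - 0.323247)
       = 2.094704
Iteration 4:
  f(2.104209) = 0.108376
  f(2.094704) = 0.001703
  x_5 = 2.094704 - 0.001703×(2.094704 - 2.104209)/(0.001703 - 0.108376)
       = 2.094552
Iteration 5:
  f(2.094704) = 0.001703
  f(2.094552) = 0.000009
  x_6 = 2.094552 - 0.000009×(2.094552 - 2.094704)/(0.000009 - 0.001703)
       = 2.094551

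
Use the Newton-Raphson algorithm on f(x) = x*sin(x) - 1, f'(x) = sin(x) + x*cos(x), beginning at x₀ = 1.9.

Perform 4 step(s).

f(x) = x*sin(x) - 1
f'(x) = sin(x) + x*cos(x)
x₀ = 1.9

Newton-Raphson formula: x_{n+1} = x_n - f(x_n)/f'(x_n)

Iteration 1:
  f(1.900000) = 0.797970
  f'(1.900000) = 0.332050
  x_1 = 1.900000 - 0.797970/0.332050 = -0.503163
Iteration 2:
  f(-0.503163) = -0.757375
  f'(-0.503163) = -0.923001
  x_2 = -0.503163 - (-0.757375)/(-0.923001) = -1.323720
Iteration 3:
  f(-1.323720) = 0.283521
  f'(-1.323720) = -1.293374
  x_3 = -1.323720 - 0.283521/(-1.293374) = -1.104510
Iteration 4:
  f(-1.104510) = -0.013403
  f'(-1.104510) = -1.389801
  x_4 = -1.104510 - (-0.013403)/(-1.389801) = -1.114154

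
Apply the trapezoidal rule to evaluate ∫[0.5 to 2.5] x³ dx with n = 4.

f(x) = x³
a = 0.5, b = 2.5, n = 4
h = (b - a)/n = 0.500000

Trapezoidal rule: (h/2)[f(x₀) + 2f(x₁) + 2f(x₂) + ... + f(xₙ)]

x_0 = 0.5000, f(x_0) = 0.125000, coefficient = 1
x_1 = 1.0000, f(x_1) = 1.000000, coefficient = 2
x_2 = 1.5000, f(x_2) = 3.375000, coefficient = 2
x_3 = 2.0000, f(x_3) = 8.000000, coefficient = 2
x_4 = 2.5000, f(x_4) = 15.625000, coefficient = 1

I ≈ (0.500000/2) × 40.500000 = 10.125000
Exact value: 9.750000
Error: 0.375000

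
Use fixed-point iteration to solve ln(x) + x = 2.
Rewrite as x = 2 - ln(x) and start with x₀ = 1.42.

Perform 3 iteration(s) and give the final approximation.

Equation: ln(x) + x = 2
Fixed-point form: x = 2 - ln(x)
x₀ = 1.42

x_1 = g(1.420000) = 1.649343
x_2 = g(1.649343) = 1.499623
x_3 = g(1.499623) = 1.594786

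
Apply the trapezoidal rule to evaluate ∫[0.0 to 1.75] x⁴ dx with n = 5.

f(x) = x⁴
a = 0.0, b = 1.75, n = 5
h = (b - a)/n = 0.350000

Trapezoidal rule: (h/2)[f(x₀) + 2f(x₁) + 2f(x₂) + ... + f(xₙ)]

x_0 = 0.0000, f(x_0) = 0.000000, coefficient = 1
x_1 = 0.3500, f(x_1) = 0.015006, coefficient = 2
x_2 = 0.7000, f(x_2) = 0.240100, coefficient = 2
x_3 = 1.0500, f(x_3) = 1.215506, coefficient = 2
x_4 = 1.4000, f(x_4) = 3.841600, coefficient = 2
x_5 = 1.7500, f(x_5) = 9.378906, coefficient = 1

I ≈ (0.350000/2) × 20.003331 = 3.500583
Exact value: 3.282617
Error: 0.217966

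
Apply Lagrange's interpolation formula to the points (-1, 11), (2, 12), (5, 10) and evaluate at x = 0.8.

Lagrange interpolation formula:
P(x) = Σ yᵢ × Lᵢ(x)
where Lᵢ(x) = Π_{j≠i} (x - xⱼ)/(xᵢ - xⱼ)

L_0(0.8) = (0.8 - 2)/(-1 - 2) × (0.8 - 5)/(-1 - 5) = 0.280000
L_1(0.8) = (0.8 - (-1))/(2 - (-1)) × (0.8 - 5)/(2 - 5) = 0.840000
L_2(0.8) = (0.8 - (-1))/(5 - (-1)) × (0.8 - 2)/(5 - 2) = -0.120000

P(0.8) = 11×L_0(0.8) + 12×L_1(0.8) + 10×L_2(0.8)
P(0.8) = 11.960000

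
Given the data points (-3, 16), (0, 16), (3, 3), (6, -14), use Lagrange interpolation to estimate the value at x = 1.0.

Lagrange interpolation formula:
P(x) = Σ yᵢ × Lᵢ(x)
where Lᵢ(x) = Π_{j≠i} (x - xⱼ)/(xᵢ - xⱼ)

L_0(1.0) = (1.0 - 0)/(-3 - 0) × (1.0 - 3)/(-3 - 3) × (1.0 - 6)/(-3 - 6) = -0.061728
L_1(1.0) = (1.0 - (-3))/(0 - (-3)) × (1.0 - 3)/(0 - 3) × (1.0 - 6)/(0 - 6) = 0.740741
L_2(1.0) = (1.0 - (-3))/(3 - (-3)) × (1.0 - 0)/(3 - 0) × (1.0 - 6)/(3 - 6) = 0.370370
L_3(1.0) = (1.0 - (-3))/(6 - (-3)) × (1.0 - 0)/(6 - 0) × (1.0 - 3)/(6 - 3) = -0.049383

P(1.0) = 16×L_0(1.0) + 16×L_1(1.0) + 3×L_2(1.0) + (-14)×L_3(1.0)
P(1.0) = 12.666667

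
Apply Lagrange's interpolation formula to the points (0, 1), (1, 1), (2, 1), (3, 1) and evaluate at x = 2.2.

Lagrange interpolation formula:
P(x) = Σ yᵢ × Lᵢ(x)
where Lᵢ(x) = Π_{j≠i} (x - xⱼ)/(xᵢ - xⱼ)

L_0(2.2) = (2.2 - 1)/(0 - 1) × (2.2 - 2)/(0 - 2) × (2.2 - 3)/(0 - 3) = 0.032000
L_1(2.2) = (2.2 - 0)/(1 - 0) × (2.2 - 2)/(1 - 2) × (2.2 - 3)/(1 - 3) = -0.176000
L_2(2.2) = (2.2 - 0)/(2 - 0) × (2.2 - 1)/(2 - 1) × (2.2 - 3)/(2 - 3) = 1.056000
L_3(2.2) = (2.2 - 0)/(3 - 0) × (2.2 - 1)/(3 - 1) × (2.2 - 2)/(3 - 2) = 0.088000

P(2.2) = 1×L_0(2.2) + 1×L_1(2.2) + 1×L_2(2.2) + 1×L_3(2.2)
P(2.2) = 1.000000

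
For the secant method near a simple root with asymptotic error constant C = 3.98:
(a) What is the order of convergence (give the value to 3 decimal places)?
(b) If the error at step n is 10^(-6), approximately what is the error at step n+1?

(a) Secant method has superlinear convergence with order φ = (1+√5)/2 ≈ 1.618.
    This means |e_{n+1}| ≈ C|e_n|^1.618.

(b) With |e_n| = 10^(-6) and C = 3.98:
    |e_{n+1}| ≈ 3.98 × (10^(-6))^1.618 = 3.98 × 10^(-9.71)

(a) ≈ 1.618 (golden ratio); (b) |e_{n+1}| ≈ 7.793e-10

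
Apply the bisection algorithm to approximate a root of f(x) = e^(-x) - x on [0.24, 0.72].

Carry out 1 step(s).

f(x) = e^(-x) - x
Initial interval: [0.24, 0.72]

Iteration 1:
  c_1 = (0.240000 + 0.720000)/2 = 0.480000
  f(c_1) = f(0.480000) = 0.138783
  f(a) × f(c) ≥ 0, new interval: [0.480000, 0.720000]

After 1 iteration(s), the approximation is c_1 = 0.480000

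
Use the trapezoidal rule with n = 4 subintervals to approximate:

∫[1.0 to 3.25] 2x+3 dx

f(x) = 2x+3
a = 1.0, b = 3.25, n = 4
h = (b - a)/n = 0.562500

Trapezoidal rule: (h/2)[f(x₀) + 2f(x₁) + 2f(x₂) + ... + f(xₙ)]

x_0 = 1.0000, f(x_0) = 5.000000, coefficient = 1
x_1 = 1.5625, f(x_1) = 6.125000, coefficient = 2
x_2 = 2.1250, f(x_2) = 7.250000, coefficient = 2
x_3 = 2.6875, f(x_3) = 8.375000, coefficient = 2
x_4 = 3.2500, f(x_4) = 9.500000, coefficient = 1

I ≈ (0.562500/2) × 58.000000 = 16.312500
Exact value: 16.312500
Error: 0.000000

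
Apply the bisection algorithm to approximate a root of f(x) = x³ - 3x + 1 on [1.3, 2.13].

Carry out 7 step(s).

f(x) = x³ - 3x + 1
Initial interval: [1.3, 2.13]

Iteration 1:
  c_1 = (1.300000 + 2.130000)/2 = 1.715000
  f(c_1) = f(1.715000) = 0.899201
  f(a) × f(c) < 0, new interval: [1.300000, 1.715000]
Iteration 2:
  c_2 = (1.300000 + 1.715000)/2 = 1.507500
  f(c_2) = f(1.507500) = -0.096621
  f(a) × f(c) ≥ 0, new interval: [1.507500, 1.715000]
Iteration 3:
  c_3 = (1.507500 + 1.715000)/2 = 1.611250
  f(c_3) = f(1.611250) = 0.349259
  f(a) × f(c) < 0, new interval: [1.507500, 1.611250]
Iteration 4:
  c_4 = (1.507500 + 1.611250)/2 = 1.559375
  f(c_4) = f(1.559375) = 0.113730
  f(a) × f(c) < 0, new interval: [1.507500, 1.559375]
Iteration 5:
  c_5 = (1.507500 + 1.559375)/2 = 1.533437
  f(c_5) = f(1.533437) = 0.005459
  f(a) × f(c) < 0, new interval: [1.507500, 1.533437]
Iteration 6:
  c_6 = (1.507500 + 1.533437)/2 = 1.520469
  f(c_6) = f(1.520469) = -0.046348
  f(a) × f(c) ≥ 0, new interval: [1.520469, 1.533437]
Iteration 7:
  c_7 = (1.520469 + 1.533437)/2 = 1.526953
  f(c_7) = f(1.526953) = -0.020637
  f(a) × f(c) ≥ 0, new interval: [1.526953, 1.533437]

After 7 iteration(s), the approximation is c_7 = 1.526953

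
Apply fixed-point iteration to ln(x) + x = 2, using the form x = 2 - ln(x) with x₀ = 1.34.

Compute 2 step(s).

Equation: ln(x) + x = 2
Fixed-point form: x = 2 - ln(x)
x₀ = 1.34

x_1 = g(1.340000) = 1.707330
x_2 = g(1.707330) = 1.465069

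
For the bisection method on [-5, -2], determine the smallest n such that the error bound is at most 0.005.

We need (b-a)/2^n ≤ 0.005
(-2 - (-5))/2^n ≤ 0.005
3/2^n ≤ 0.005
2^n ≥ 600
n ≥ log₂(600) = 9.23
n ≥ 10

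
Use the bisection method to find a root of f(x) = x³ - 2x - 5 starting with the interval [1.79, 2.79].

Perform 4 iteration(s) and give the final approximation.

f(x) = x³ - 2x - 5
Initial interval: [1.79, 2.79]

Iteration 1:
  c_1 = (1.790000 + 2.790000)/2 = 2.290000
  f(c_1) = f(2.290000) = 2.428989
  f(a) × f(c) < 0, new interval: [1.790000, 2.290000]
Iteration 2:
  c_2 = (1.790000 + 2.290000)/2 = 2.040000
  f(c_2) = f(2.040000) = -0.590336
  f(a) × f(c) ≥ 0, new interval: [2.040000, 2.290000]
Iteration 3:
  c_3 = (2.040000 + 2.290000)/2 = 2.165000
  f(c_3) = f(2.165000) = 0.817842
  f(a) × f(c) < 0, new interval: [2.040000, 2.165000]
Iteration 4:
  c_4 = (2.040000 + 2.165000)/2 = 2.102500
  f(c_4) = f(2.102500) = 0.089114
  f(a) × f(c) < 0, new interval: [2.040000, 2.102500]

After 4 iteration(s), the approximation is c_4 = 2.102500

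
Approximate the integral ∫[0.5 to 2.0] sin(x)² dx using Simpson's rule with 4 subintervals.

f(x) = sin(x)²
a = 0.5, b = 2.0, n = 4
h = (b - a)/n = 0.375000

Simpson's rule: (h/3)[f(x₀) + 4f(x₁) + 2f(x₂) + ... + f(xₙ)]

x_0 = 0.5000, f(x_0) = 0.229849, coefficient = 1
x_1 = 0.8750, f(x_1) = 0.589123, coefficient = 4
x_2 = 1.2500, f(x_2) = 0.900572, coefficient = 2
x_3 = 1.6250, f(x_3) = 0.997065, coefficient = 4
x_4 = 2.0000, f(x_4) = 0.826822, coefficient = 1

I ≈ (0.375000/3) × 9.202566 = 1.150321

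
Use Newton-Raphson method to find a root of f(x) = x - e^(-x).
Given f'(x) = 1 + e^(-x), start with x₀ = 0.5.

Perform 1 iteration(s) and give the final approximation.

f(x) = x - e^(-x)
f'(x) = 1 + e^(-x)
x₀ = 0.5

Newton-Raphson formula: x_{n+1} = x_n - f(x_n)/f'(x_n)

Iteration 1:
  f(0.500000) = -0.106531
  f'(0.500000) = 1.606531
  x_1 = 0.500000 - (-0.106531)/1.606531 = 0.566311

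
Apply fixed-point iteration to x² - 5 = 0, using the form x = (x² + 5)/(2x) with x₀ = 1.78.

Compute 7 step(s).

Equation: x² - 5 = 0
Fixed-point form: x = (x² + 5)/(2x)
x₀ = 1.78

x_1 = g(1.780000) = 2.294494
x_2 = g(2.294494) = 2.236812
x_3 = g(2.236812) = 2.236068
x_4 = g(2.236068) = 2.236068
x_5 = g(2.236068) = 2.236068
x_6 = g(2.236068) = 2.236068
x_7 = g(2.236068) = 2.236068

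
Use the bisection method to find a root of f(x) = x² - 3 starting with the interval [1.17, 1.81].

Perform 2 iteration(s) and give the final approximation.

f(x) = x² - 3
Initial interval: [1.17, 1.81]

Iteration 1:
  c_1 = (1.170000 + 1.810000)/2 = 1.490000
  f(c_1) = f(1.490000) = -0.779900
  f(a) × f(c) ≥ 0, new interval: [1.490000, 1.810000]
Iteration 2:
  c_2 = (1.490000 + 1.810000)/2 = 1.650000
  f(c_2) = f(1.650000) = -0.277500
  f(a) × f(c) ≥ 0, new interval: [1.650000, 1.810000]

After 2 iteration(s), the approximation is c_2 = 1.650000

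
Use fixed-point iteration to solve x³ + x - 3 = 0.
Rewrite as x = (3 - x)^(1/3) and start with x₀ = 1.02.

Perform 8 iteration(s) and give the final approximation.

Equation: x³ + x - 3 = 0
Fixed-point form: x = (3 - x)^(1/3)
x₀ = 1.02

x_1 = g(1.020000) = 1.255707
x_2 = g(1.255707) = 1.203760
x_3 = g(1.203760) = 1.215593
x_4 = g(1.215593) = 1.212918
x_5 = g(1.212918) = 1.213523
x_6 = g(1.213523) = 1.213386
x_7 = g(1.213386) = 1.213417
x_8 = g(1.213417) = 1.213410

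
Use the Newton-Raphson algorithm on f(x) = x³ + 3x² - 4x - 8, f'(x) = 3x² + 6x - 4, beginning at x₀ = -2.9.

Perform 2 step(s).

f(x) = x³ + 3x² - 4x - 8
f'(x) = 3x² + 6x - 4
x₀ = -2.9

Newton-Raphson formula: x_{n+1} = x_n - f(x_n)/f'(x_n)

Iteration 1:
  f(-2.900000) = 4.441000
  f'(-2.900000) = 3.830000
  x_1 = -2.900000 - 4.441000/3.830000 = -4.059530
Iteration 2:
  f(-4.059530) = -9.222706
  f'(-4.059530) = 21.082172
  x_2 = -4.059530 - (-9.222706)/21.082172 = -3.622065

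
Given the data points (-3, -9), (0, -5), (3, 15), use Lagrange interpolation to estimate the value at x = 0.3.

Lagrange interpolation formula:
P(x) = Σ yᵢ × Lᵢ(x)
where Lᵢ(x) = Π_{j≠i} (x - xⱼ)/(xᵢ - xⱼ)

L_0(0.3) = (0.3 - 0)/(-3 - 0) × (0.3 - 3)/(-3 - 3) = -0.045000
L_1(0.3) = (0.3 - (-3))/(0 - (-3)) × (0.3 - 3)/(0 - 3) = 0.990000
L_2(0.3) = (0.3 - (-3))/(3 - (-3)) × (0.3 - 0)/(3 - 0) = 0.055000

P(0.3) = (-9)×L_0(0.3) + (-5)×L_1(0.3) + 15×L_2(0.3)
P(0.3) = -3.720000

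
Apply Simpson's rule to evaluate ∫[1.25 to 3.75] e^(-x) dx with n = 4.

f(x) = e^(-x)
a = 1.25, b = 3.75, n = 4
h = (b - a)/n = 0.625000

Simpson's rule: (h/3)[f(x₀) + 4f(x₁) + 2f(x₂) + ... + f(xₙ)]

x_0 = 1.2500, f(x_0) = 0.286505, coefficient = 1
x_1 = 1.8750, f(x_1) = 0.153355, coefficient = 4
x_2 = 2.5000, f(x_2) = 0.082085, coefficient = 2
x_3 = 3.1250, f(x_3) = 0.043937, coefficient = 4
x_4 = 3.7500, f(x_4) = 0.023518, coefficient = 1

I ≈ (0.625000/3) × 1.263360 = 0.263200
Exact value: 0.262987
Error: 0.000213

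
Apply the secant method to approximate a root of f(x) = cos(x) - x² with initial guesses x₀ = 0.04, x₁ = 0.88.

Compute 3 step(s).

f(x) = cos(x) - x²
x₀ = 0.04, x₁ = 0.88

Secant formula: x_{n+1} = x_n - f(x_n)(x_n - x_{n-1})/(f(x_n) - f(x_{n-1}))

Iteration 1:
  f(0.040000) = 0.997600
  f(0.880000) = -0.137249
  x_2 = 0.880000 - (-0.137249)×(0.880000 - 0.040000)/(-0.137249 - 0.997600)
       = 0.778410
Iteration 2:
  f(0.880000) = -0.137249
  f(0.778410) = 0.106108
  x_3 = 0.778410 - 0.106108×(0.778410 - 0.880000)/(0.106108 - (-0.137249))
       = 0.822705
Iteration 3:
  f(0.778410) = 0.106108
  f(0.822705) = 0.003397
  x_4 = 0.822705 - 0.003397×(0.822705 - 0.778410)/(0.003397 - 0.106108)
       = 0.824170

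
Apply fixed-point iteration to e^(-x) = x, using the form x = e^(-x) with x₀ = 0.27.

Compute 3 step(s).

Equation: e^(-x) = x
Fixed-point form: x = e^(-x)
x₀ = 0.27

x_1 = g(0.270000) = 0.763379
x_2 = g(0.763379) = 0.466089
x_3 = g(0.466089) = 0.627452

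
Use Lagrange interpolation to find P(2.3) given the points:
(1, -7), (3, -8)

Lagrange interpolation formula:
P(x) = Σ yᵢ × Lᵢ(x)
where Lᵢ(x) = Π_{j≠i} (x - xⱼ)/(xᵢ - xⱼ)

L_0(2.3) = (2.3 - 3)/(1 - 3) = 0.350000
L_1(2.3) = (2.3 - 1)/(3 - 1) = 0.650000

P(2.3) = (-7)×L_0(2.3) + (-8)×L_1(2.3)
P(2.3) = -7.650000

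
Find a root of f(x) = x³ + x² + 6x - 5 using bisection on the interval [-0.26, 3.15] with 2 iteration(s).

f(x) = x³ + x² + 6x - 5
Initial interval: [-0.26, 3.15]

Iteration 1:
  c_1 = (-0.260000 + 3.150000)/2 = 1.445000
  f(c_1) = f(1.445000) = 8.775221
  f(a) × f(c) < 0, new interval: [-0.260000, 1.445000]
Iteration 2:
  c_2 = (-0.260000 + 1.445000)/2 = 0.592500
  f(c_2) = f(0.592500) = -0.885943
  f(a) × f(c) ≥ 0, new interval: [0.592500, 1.445000]

After 2 iteration(s), the approximation is c_2 = 0.592500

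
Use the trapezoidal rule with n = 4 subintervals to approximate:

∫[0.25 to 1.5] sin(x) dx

f(x) = sin(x)
a = 0.25, b = 1.5, n = 4
h = (b - a)/n = 0.312500

Trapezoidal rule: (h/2)[f(x₀) + 2f(x₁) + 2f(x₂) + ... + f(xₙ)]

x_0 = 0.2500, f(x_0) = 0.247404, coefficient = 1
x_1 = 0.5625, f(x_1) = 0.533303, coefficient = 2
x_2 = 0.8750, f(x_2) = 0.767544, coefficient = 2
x_3 = 1.1875, f(x_3) = 0.927437, coefficient = 2
x_4 = 1.5000, f(x_4) = 0.997495, coefficient = 1

I ≈ (0.312500/2) × 5.701465 = 0.890854
Exact value: 0.898175
Error: 0.007321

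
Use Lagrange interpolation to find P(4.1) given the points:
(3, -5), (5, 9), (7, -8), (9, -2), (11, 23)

Lagrange interpolation formula:
P(x) = Σ yᵢ × Lᵢ(x)
where Lᵢ(x) = Π_{j≠i} (x - xⱼ)/(xᵢ - xⱼ)

L_0(4.1) = (4.1 - 5)/(3 - 5) × (4.1 - 7)/(3 - 7) × (4.1 - 9)/(3 - 9) × (4.1 - 11)/(3 - 11) = 0.229802
L_1(4.1) = (4.1 - 3)/(5 - 3) × (4.1 - 7)/(5 - 7) × (4.1 - 9)/(5 - 9) × (4.1 - 11)/(5 - 11) = 1.123478
L_2(4.1) = (4.1 - 3)/(7 - 3) × (4.1 - 5)/(7 - 5) × (4.1 - 9)/(7 - 9) × (4.1 - 11)/(7 - 11) = -0.522998
L_3(4.1) = (4.1 - 3)/(9 - 3) × (4.1 - 5)/(9 - 5) × (4.1 - 7)/(9 - 7) × (4.1 - 11)/(9 - 11) = 0.206353
L_4(4.1) = (4.1 - 3)/(11 - 3) × (4.1 - 5)/(11 - 5) × (4.1 - 7)/(11 - 7) × (4.1 - 9)/(11 - 9) = -0.036635

P(4.1) = (-5)×L_0(4.1) + 9×L_1(4.1) + (-8)×L_2(4.1) + (-2)×L_3(4.1) + 23×L_4(4.1)
P(4.1) = 11.890964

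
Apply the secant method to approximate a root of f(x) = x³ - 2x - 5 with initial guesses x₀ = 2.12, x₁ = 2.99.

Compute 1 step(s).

f(x) = x³ - 2x - 5
x₀ = 2.12, x₁ = 2.99

Secant formula: x_{n+1} = x_n - f(x_n)(x_n - x_{n-1})/(f(x_n) - f(x_{n-1}))

Iteration 1:
  f(2.120000) = 0.288128
  f(2.990000) = 15.750899
  x_2 = 2.990000 - 15.750899×(2.990000 - 2.120000)/(15.750899 - 0.288128)
       = 2.103789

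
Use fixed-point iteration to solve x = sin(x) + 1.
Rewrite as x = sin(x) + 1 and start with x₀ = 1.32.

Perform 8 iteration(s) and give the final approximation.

Equation: x = sin(x) + 1
Fixed-point form: x = sin(x) + 1
x₀ = 1.32

x_1 = g(1.320000) = 1.968715
x_2 = g(1.968715) = 1.921869
x_3 = g(1.921869) = 1.939004
x_4 = g(1.939004) = 1.932974
x_5 = g(1.932974) = 1.935127
x_6 = g(1.935127) = 1.934362
x_7 = g(1.934362) = 1.934635
x_8 = g(1.934635) = 1.934538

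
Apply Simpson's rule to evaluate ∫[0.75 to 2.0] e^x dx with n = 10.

f(x) = e^x
a = 0.75, b = 2.0, n = 10
h = (b - a)/n = 0.125000

Simpson's rule: (h/3)[f(x₀) + 4f(x₁) + 2f(x₂) + ... + f(xₙ)]

x_0 = 0.7500, f(x_0) = 2.117000, coefficient = 1
x_1 = 0.8750, f(x_1) = 2.398875, coefficient = 4
x_2 = 1.0000, f(x_2) = 2.718282, coefficient = 2
x_3 = 1.1250, f(x_3) = 3.080217, coefficient = 4
x_4 = 1.2500, f(x_4) = 3.490343, coefficient = 2
x_5 = 1.3750, f(x_5) = 3.955077, coefficient = 4
x_6 = 1.5000, f(x_6) = 4.481689, coefficient = 2
x_7 = 1.6250, f(x_7) = 5.078419, coefficient = 4
x_8 = 1.7500, f(x_8) = 5.754603, coefficient = 2
x_9 = 1.8750, f(x_9) = 6.520819, coefficient = 4
x_10 = 2.0000, f(x_10) = 7.389056, coefficient = 1

I ≈ (0.125000/3) × 126.529517 = 5.272063
Exact value: 5.272056
Error: 0.000007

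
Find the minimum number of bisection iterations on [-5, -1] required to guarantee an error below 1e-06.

We need (b-a)/2^n ≤ 1e-06
(-1 - (-5))/2^n ≤ 1e-06
4/2^n ≤ 1e-06
2^n ≥ 4000000
n ≥ log₂(4000000) = 21.93
n ≥ 22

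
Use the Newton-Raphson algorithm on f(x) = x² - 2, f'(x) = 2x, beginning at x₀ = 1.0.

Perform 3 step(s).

f(x) = x² - 2
f'(x) = 2x
x₀ = 1.0

Newton-Raphson formula: x_{n+1} = x_n - f(x_n)/f'(x_n)

Iteration 1:
  f(1.000000) = -1.000000
  f'(1.000000) = 2.000000
  x_1 = 1.000000 - (-1.000000)/2.000000 = 1.500000
Iteration 2:
  f(1.500000) = 0.250000
  f'(1.500000) = 3.000000
  x_2 = 1.500000 - 0.250000/3.000000 = 1.416667
Iteration 3:
  f(1.416667) = 0.006944
  f'(1.416667) = 2.833333
  x_3 = 1.416667 - 0.006944/2.833333 = 1.414216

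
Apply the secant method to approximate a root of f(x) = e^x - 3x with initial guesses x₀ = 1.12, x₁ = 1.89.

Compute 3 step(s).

f(x) = e^x - 3x
x₀ = 1.12, x₁ = 1.89

Secant formula: x_{n+1} = x_n - f(x_n)(x_n - x_{n-1})/(f(x_n) - f(x_{n-1}))

Iteration 1:
  f(1.120000) = -0.295146
  f(1.890000) = 0.949369
  x_2 = 1.890000 - 0.949369×(1.890000 - 1.120000)/(0.949369 - (-0.295146))
       = 1.302611
Iteration 2:
  f(1.890000) = 0.949369
  f(1.302611) = -0.228943
  x_3 = 1.302611 - (-0.228943)×(1.302611 - 1.890000)/(-0.228943 - 0.949369)
       = 1.416739
Iteration 3:
  f(1.302611) = -0.228943
  f(1.416739) = -0.126565
  x_4 = 1.416739 - (-0.126565)×(1.416739 - 1.302611)/(-0.126565 - (-0.228943))
       = 1.557831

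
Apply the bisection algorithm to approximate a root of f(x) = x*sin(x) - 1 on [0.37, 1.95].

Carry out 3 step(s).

f(x) = x*sin(x) - 1
Initial interval: [0.37, 1.95]

Iteration 1:
  c_1 = (0.370000 + 1.950000)/2 = 1.160000
  f(c_1) = f(1.160000) = 0.063492
  f(a) × f(c) < 0, new interval: [0.370000, 1.160000]
Iteration 2:
  c_2 = (0.370000 + 1.160000)/2 = 0.765000
  f(c_2) = f(0.765000) = -0.470209
  f(a) × f(c) ≥ 0, new interval: [0.765000, 1.160000]
Iteration 3:
  c_3 = (0.765000 + 1.160000)/2 = 0.962500
  f(c_3) = f(0.962500) = -0.210151
  f(a) × f(c) ≥ 0, new interval: [0.962500, 1.160000]

After 3 iteration(s), the approximation is c_3 = 0.962500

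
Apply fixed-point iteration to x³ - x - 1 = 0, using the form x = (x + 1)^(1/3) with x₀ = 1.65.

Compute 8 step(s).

Equation: x³ - x - 1 = 0
Fixed-point form: x = (x + 1)^(1/3)
x₀ = 1.65

x_1 = g(1.650000) = 1.383828
x_2 = g(1.383828) = 1.335852
x_3 = g(1.335852) = 1.326829
x_4 = g(1.326829) = 1.325119
x_5 = g(1.325119) = 1.324794
x_6 = g(1.324794) = 1.324732
x_7 = g(1.324732) = 1.324721
x_8 = g(1.324721) = 1.324718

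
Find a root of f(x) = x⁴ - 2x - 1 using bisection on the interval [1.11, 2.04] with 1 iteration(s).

f(x) = x⁴ - 2x - 1
Initial interval: [1.11, 2.04]

Iteration 1:
  c_1 = (1.110000 + 2.040000)/2 = 1.575000
  f(c_1) = f(1.575000) = 2.003500
  f(a) × f(c) < 0, new interval: [1.110000, 1.575000]

After 1 iteration(s), the approximation is c_1 = 1.575000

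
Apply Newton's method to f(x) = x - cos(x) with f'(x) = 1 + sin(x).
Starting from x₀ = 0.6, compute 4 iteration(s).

f(x) = x - cos(x)
f'(x) = 1 + sin(x)
x₀ = 0.6

Newton-Raphson formula: x_{n+1} = x_n - f(x_n)/f'(x_n)

Iteration 1:
  f(0.600000) = -0.225336
  f'(0.600000) = 1.564642
  x_1 = 0.600000 - (-0.225336)/1.564642 = 0.744017
Iteration 2:
  f(0.744017) = 0.008264
  f'(0.744017) = 1.677249
  x_2 = 0.744017 - 0.008264/1.677249 = 0.739090
Iteration 3:
  f(0.739090) = 0.000009
  f'(0.739090) = 1.673616
  x_3 = 0.739090 - 0.000009/1.673616 = 0.739085
Iteration 4:
  f(0.739085) = 0.000000
  f'(0.739085) = 1.673612
  x_4 = 0.739085 - 0.000000/1.673612 = 0.739085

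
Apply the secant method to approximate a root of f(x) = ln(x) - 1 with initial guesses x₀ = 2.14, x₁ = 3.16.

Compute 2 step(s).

f(x) = ln(x) - 1
x₀ = 2.14, x₁ = 3.16

Secant formula: x_{n+1} = x_n - f(x_n)(x_n - x_{n-1})/(f(x_n) - f(x_{n-1}))

Iteration 1:
  f(2.140000) = -0.239194
  f(3.160000) = 0.150572
  x_2 = 3.160000 - 0.150572×(3.160000 - 2.140000)/(0.150572 - (-0.239194))
       = 2.765960
Iteration 2:
  f(3.160000) = 0.150572
  f(2.765960) = 0.017388
  x_3 = 2.765960 - 0.017388×(2.765960 - 3.160000)/(0.017388 - 0.150572)
       = 2.714516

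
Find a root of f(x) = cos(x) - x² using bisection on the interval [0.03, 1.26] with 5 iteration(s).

f(x) = cos(x) - x²
Initial interval: [0.03, 1.26]

Iteration 1:
  c_1 = (0.030000 + 1.260000)/2 = 0.645000
  f(c_1) = f(0.645000) = 0.383075
  f(a) × f(c) ≥ 0, new interval: [0.645000, 1.260000]
Iteration 2:
  c_2 = (0.645000 + 1.260000)/2 = 0.952500
  f(c_2) = f(0.952500) = -0.327609
  f(a) × f(c) < 0, new interval: [0.645000, 0.952500]
Iteration 3:
  c_3 = (0.645000 + 0.952500)/2 = 0.798750
  f(c_3) = f(0.798750) = 0.059601
  f(a) × f(c) ≥ 0, new interval: [0.798750, 0.952500]
Iteration 4:
  c_4 = (0.798750 + 0.952500)/2 = 0.875625
  f(c_4) = f(0.875625) = -0.126202
  f(a) × f(c) < 0, new interval: [0.798750, 0.875625]
Iteration 5:
  c_5 = (0.798750 + 0.875625)/2 = 0.837188
  f(c_5) = f(0.837188) = -0.031328
  f(a) × f(c) < 0, new interval: [0.798750, 0.837188]

After 5 iteration(s), the approximation is c_5 = 0.837188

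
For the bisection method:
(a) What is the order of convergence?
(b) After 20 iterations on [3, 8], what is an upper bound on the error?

(a) Bisection has linear (order 1) convergence; the error is halved each step.

(b) Error bound = (b-a)/2^n = (8 - 3)/2^{20}
    = 5/2^{20}

(a) 1 (linear); (b) error ≤ 4.77e-06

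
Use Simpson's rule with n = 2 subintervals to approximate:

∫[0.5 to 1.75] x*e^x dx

f(x) = x*e^x
a = 0.5, b = 1.75, n = 2
h = (b - a)/n = 0.625000

Simpson's rule: (h/3)[f(x₀) + 4f(x₁) + 2f(x₂) + ... + f(xₙ)]

x_0 = 0.5000, f(x_0) = 0.824361, coefficient = 1
x_1 = 1.1250, f(x_1) = 3.465244, coefficient = 4
x_2 = 1.7500, f(x_2) = 10.070555, coefficient = 1

I ≈ (0.625000/3) × 24.755891 = 5.157477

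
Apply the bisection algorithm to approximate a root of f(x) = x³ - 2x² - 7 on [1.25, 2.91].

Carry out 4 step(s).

f(x) = x³ - 2x² - 7
Initial interval: [1.25, 2.91]

Iteration 1:
  c_1 = (1.250000 + 2.910000)/2 = 2.080000
  f(c_1) = f(2.080000) = -6.653888
  f(a) × f(c) ≥ 0, new interval: [2.080000, 2.910000]
Iteration 2:
  c_2 = (2.080000 + 2.910000)/2 = 2.495000
  f(c_2) = f(2.495000) = -3.918613
  f(a) × f(c) ≥ 0, new interval: [2.495000, 2.910000]
Iteration 3:
  c_3 = (2.495000 + 2.910000)/2 = 2.702500
  f(c_3) = f(2.702500) = -1.869287
  f(a) × f(c) ≥ 0, new interval: [2.702500, 2.910000]
Iteration 4:
  c_4 = (2.702500 + 2.910000)/2 = 2.806250
  f(c_4) = f(2.806250) = -0.650750
  f(a) × f(c) ≥ 0, new interval: [2.806250, 2.910000]

After 4 iteration(s), the approximation is c_4 = 2.806250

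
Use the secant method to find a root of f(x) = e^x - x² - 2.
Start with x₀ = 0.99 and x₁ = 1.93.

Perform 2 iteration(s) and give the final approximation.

f(x) = e^x - x² - 2
x₀ = 0.99, x₁ = 1.93

Secant formula: x_{n+1} = x_n - f(x_n)(x_n - x_{n-1})/(f(x_n) - f(x_{n-1}))

Iteration 1:
  f(0.990000) = -0.288866
  f(1.930000) = 1.164610
  x_2 = 1.930000 - 1.164610×(1.930000 - 0.990000)/(1.164610 - (-0.288866))
       = 1.176817
Iteration 2:
  f(1.930000) = 1.164610
  f(1.176817) = -0.140866
  x_3 = 1.176817 - (-0.140866)×(1.176817 - 1.930000)/(-0.140866 - 1.164610)
       = 1.258088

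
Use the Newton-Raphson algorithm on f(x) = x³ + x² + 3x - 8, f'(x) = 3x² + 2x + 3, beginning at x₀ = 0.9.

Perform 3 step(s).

f(x) = x³ + x² + 3x - 8
f'(x) = 3x² + 2x + 3
x₀ = 0.9

Newton-Raphson formula: x_{n+1} = x_n - f(x_n)/f'(x_n)

Iteration 1:
  f(0.900000) = -3.761000
  f'(0.900000) = 7.230000
  x_1 = 0.900000 - (-3.761000)/7.230000 = 1.420194
Iteration 2:
  f(1.420194) = 1.141990
  f'(1.420194) = 11.891237
  x_2 = 1.420194 - 1.141990/11.891237 = 1.324157
Iteration 3:
  f(1.324157) = 0.047632
  f'(1.324157) = 10.908493
  x_3 = 1.324157 - 0.047632/10.908493 = 1.319791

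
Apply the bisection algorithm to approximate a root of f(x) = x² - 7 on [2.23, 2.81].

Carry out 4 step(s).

f(x) = x² - 7
Initial interval: [2.23, 2.81]

Iteration 1:
  c_1 = (2.230000 + 2.810000)/2 = 2.520000
  f(c_1) = f(2.520000) = -0.649600
  f(a) × f(c) ≥ 0, new interval: [2.520000, 2.810000]
Iteration 2:
  c_2 = (2.520000 + 2.810000)/2 = 2.665000
  f(c_2) = f(2.665000) = 0.102225
  f(a) × f(c) < 0, new interval: [2.520000, 2.665000]
Iteration 3:
  c_3 = (2.520000 + 2.665000)/2 = 2.592500
  f(c_3) = f(2.592500) = -0.278944
  f(a) × f(c) ≥ 0, new interval: [2.592500, 2.665000]
Iteration 4:
  c_4 = (2.592500 + 2.665000)/2 = 2.628750
  f(c_4) = f(2.628750) = -0.089673
  f(a) × f(c) ≥ 0, new interval: [2.628750, 2.665000]

After 4 iteration(s), the approximation is c_4 = 2.628750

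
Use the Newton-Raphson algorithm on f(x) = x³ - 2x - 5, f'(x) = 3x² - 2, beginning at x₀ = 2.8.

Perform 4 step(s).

f(x) = x³ - 2x - 5
f'(x) = 3x² - 2
x₀ = 2.8

Newton-Raphson formula: x_{n+1} = x_n - f(x_n)/f'(x_n)

Iteration 1:
  f(2.800000) = 11.352000
  f'(2.800000) = 21.520000
  x_1 = 2.800000 - 11.352000/21.520000 = 2.272491
Iteration 2:
  f(2.272491) = 2.190647
  f'(2.272491) = 13.492642
  x_2 = 2.272491 - 2.190647/13.492642 = 2.110132
Iteration 3:
  f(2.110132) = 0.175431
  f'(2.110132) = 11.357972
  x_3 = 2.110132 - 0.175431/11.357972 = 2.094686
Iteration 4:
  f(2.094686) = 0.001507
  f'(2.094686) = 11.163134
  x_4 = 2.094686 - 0.001507/11.163134 = 2.094551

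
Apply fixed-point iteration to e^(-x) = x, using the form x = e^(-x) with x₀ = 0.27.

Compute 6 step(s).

Equation: e^(-x) = x
Fixed-point form: x = e^(-x)
x₀ = 0.27

x_1 = g(0.270000) = 0.763379
x_2 = g(0.763379) = 0.466089
x_3 = g(0.466089) = 0.627452
x_4 = g(0.627452) = 0.533951
x_5 = g(0.533951) = 0.586284
x_6 = g(0.586284) = 0.556391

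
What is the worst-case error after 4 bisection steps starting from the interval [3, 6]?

Bisection error bound: |error| ≤ (b-a)/2^n
|error| ≤ (6 - 3)/2^4 = 3/2^4
|error| ≤ 0.1875000000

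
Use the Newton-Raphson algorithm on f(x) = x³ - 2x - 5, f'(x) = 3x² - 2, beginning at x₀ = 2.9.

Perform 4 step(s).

f(x) = x³ - 2x - 5
f'(x) = 3x² - 2
x₀ = 2.9

Newton-Raphson formula: x_{n+1} = x_n - f(x_n)/f'(x_n)

Iteration 1:
  f(2.900000) = 13.589000
  f'(2.900000) = 23.230000
  x_1 = 2.900000 - 13.589000/23.230000 = 2.315024
Iteration 2:
  f(2.315024) = 2.776939
  f'(2.315024) = 14.078004
  x_2 = 2.315024 - 2.776939/14.078004 = 2.117770
Iteration 3:
  f(2.117770) = 0.262551
  f'(2.117770) = 11.454848
  x_3 = 2.117770 - 0.262551/11.454848 = 2.094849
Iteration 4:
  f(2.094849) = 0.003326
  f'(2.094849) = 11.165182
  x_4 = 2.094849 - 0.003326/11.165182 = 2.094552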